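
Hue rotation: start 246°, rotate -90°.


New hue = (H + rotation) mod 360
New hue = (246 -90) mod 360
= 156 mod 360
= 156°


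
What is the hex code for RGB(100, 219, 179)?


R = 100 → 64 (hex)
G = 219 → DB (hex)
B = 179 → B3 (hex)
Hex = #64DBB3


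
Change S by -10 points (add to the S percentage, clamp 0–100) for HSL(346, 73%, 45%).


Original S = 73%
Adjustment = -10 percentage points
New S = 73 + (-10) = 63
Clamp to [0, 100] → 63
= HSL(346°, 63%, 45%)


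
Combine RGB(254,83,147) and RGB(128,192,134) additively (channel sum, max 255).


Additive: each channel = min(255, C₁+C₂)
R: 254+128 = 382 → 255
G: 83+192 = 275 → 255
B: 147+134 = 281 → 255
= RGB(255, 255, 255)


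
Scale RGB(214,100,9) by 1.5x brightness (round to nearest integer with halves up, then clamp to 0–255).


Multiply each channel by 1.5, round half up, clamp to [0, 255]
R: 214×1.5 = 321 → clamp → 255
G: 100×1.5 = 150
B: 9×1.5 = 13.5 → round → 14
= RGB(255, 150, 14)


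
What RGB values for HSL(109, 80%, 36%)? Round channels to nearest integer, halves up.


H=109°, S=0.80, L=0.36
C = (1-|2L-1|)×S = (1-|-0.28|)×0.80 = 0.576
H' = H/60 = 109/60 ≈ 1.8167; X = C×(1-|H' mod 2 - 1|) = 0.1056
m = L - C/2 = 0.36 - 0.288 = 0.072
Sector ⌊H'⌋ = 1 → (R',G',B') = (0.1056, 0.576, 0.0)
RGB = ((R'+m)×255, (G'+m)×255, (B'+m)×255) = (45.288, 165.24, 18.36)
Round half up → RGB(45, 165, 18)


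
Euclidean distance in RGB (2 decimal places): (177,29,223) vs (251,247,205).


d = √[(R₁-R₂)² + (G₁-G₂)² + (B₁-B₂)²]
d = √[(177-251)² + (29-247)² + (223-205)²]
d = √[5476 + 47524 + 324]
d = √53324
d ≈ 230.92


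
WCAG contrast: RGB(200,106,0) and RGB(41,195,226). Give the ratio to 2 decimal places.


Linearize each sRGB channel c=v/255: c/12.92 if c ≤ 0.04045 else ((c+0.055)/1.055)^2.4
L = 0.2126×R_lin + 0.7152×G_lin + 0.0722×B_lin
Color 1 (200,106,0):
  R=200: 200/255≈0.7843 > 0.04045 → ((0.7843+0.055)/1.055)^2.4 ≈ 0.57758
  G=106: 106/255≈0.4157 > 0.04045 → ((0.4157+0.055)/1.055)^2.4 ≈ 0.14413
  B=0: 0/255≈0.0000 ≤ 0.04045 → 0.0000/12.92 ≈ 0.00000
  L1 = 0.2126×0.57758 + 0.7152×0.14413 + 0.0722×0.00000 ≈ 0.22587
Color 2 (41,195,226):
  R=41: 41/255≈0.1608 > 0.04045 → ((0.1608+0.055)/1.055)^2.4 ≈ 0.02217
  G=195: 195/255≈0.7647 > 0.04045 → ((0.7647+0.055)/1.055)^2.4 ≈ 0.54572
  B=226: 226/255≈0.8863 > 0.04045 → ((0.8863+0.055)/1.055)^2.4 ≈ 0.76052
  L2 = 0.2126×0.02217 + 0.7152×0.54572 + 0.0722×0.76052 ≈ 0.44993
Lighter = 0.44993, Darker = 0.22587
Ratio = (L_lighter + 0.05) / (L_darker + 0.05)
Ratio = (0.44993 + 0.05) / (0.22587 + 0.05) = 0.49993 / 0.27587 ≈ 1.8122
Ratio ≈ 1.81:1


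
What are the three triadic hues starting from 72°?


Triadic: equally spaced at 120° intervals
H1 = 72°
H2 = (72 + 120) mod 360 = 192°
H3 = (72 + 240) mod 360 = 312°
Triadic = 72°, 192°, 312°


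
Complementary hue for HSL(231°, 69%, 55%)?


Complement = opposite side of color wheel = hue + 180°
H' = (231 + 180) mod 360 = 51°
S and L unchanged.
= HSL(51°, 69%, 55%)


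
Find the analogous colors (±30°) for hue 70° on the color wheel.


Base hue: 70°
Left analog: (70 - 30) mod 360 = 40°
Right analog: (70 + 30) mod 360 = 100°
Analogous hues = 40° and 100°


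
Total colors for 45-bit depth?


Colors = 2^bits = 2^45
= 35,184,372,088,832 colors


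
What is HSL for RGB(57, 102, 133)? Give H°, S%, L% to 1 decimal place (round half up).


Normalize: R'=57/255≈0.2235, G'=102/255≈0.4000, B'=133/255≈0.5216
Max=133/255, Min=57/255, Δ=Max-Min=76/255
L = (Max+Min)/2 = (133+57)/510 = 190/510 = 0.37254… → L = 37.3%
L ≤ 0.5 → S = Δ/(Max+Min) = 76/(133+57) = 76/190 = 0.4 → S = 40.0%
(the 1/255 factors cancel in S and H, so raw channel differences can be used)
Max is B' → H = 60 × ((R-G)/Δ + 4) = 60 × ((57-102)/76 + 4)
  -45/76 + 4 = -0.5921… + 4 = 3.4078…
  H = 60 × 3.4078… = 204.473…° → H = 204.5°
= HSL(204.5°, 40.0%, 37.3%)


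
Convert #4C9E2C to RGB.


4C → 76 (R)
9E → 158 (G)
2C → 44 (B)
= RGB(76, 158, 44)


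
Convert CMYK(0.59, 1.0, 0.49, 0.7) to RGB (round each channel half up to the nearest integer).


R = 255 × (1-C) × (1-K) = 255 × 0.41 × 0.30 = 31.365 → 31
G = 255 × (1-M) × (1-K) = 255 × 0.00 × 0.30 = 0
B = 255 × (1-Y) × (1-K) = 255 × 0.51 × 0.30 = 39.015 → 39
= RGB(31, 0, 39)


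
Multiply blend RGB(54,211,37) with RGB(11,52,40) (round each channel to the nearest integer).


Multiply: C = A×B/255, rounded to nearest integer
R: 54×11/255 = 594/255 ≈ 2.329 → 2
G: 211×52/255 = 10972/255 ≈ 43.027 → 43
B: 37×40/255 = 1480/255 ≈ 5.804 → 6
= RGB(2, 43, 6)


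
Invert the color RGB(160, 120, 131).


Invert: (255-R, 255-G, 255-B)
R: 255-160 = 95
G: 255-120 = 135
B: 255-131 = 124
= RGB(95, 135, 124)


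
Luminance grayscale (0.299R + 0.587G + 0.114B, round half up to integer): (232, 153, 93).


Gray = 0.299×R + 0.587×G + 0.114×B
Gray = 0.299×232 + 0.587×153 + 0.114×93
Gray = 69.368 + 89.811 + 10.602
Gray = 169.781 → round half up → 170
Gray = 170


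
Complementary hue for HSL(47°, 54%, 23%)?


Complement = opposite side of color wheel = hue + 180°
H' = (47 + 180) mod 360 = 227°
S and L unchanged.
= HSL(227°, 54%, 23%)


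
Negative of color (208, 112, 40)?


Invert: (255-R, 255-G, 255-B)
R: 255-208 = 47
G: 255-112 = 143
B: 255-40 = 215
= RGB(47, 143, 215)


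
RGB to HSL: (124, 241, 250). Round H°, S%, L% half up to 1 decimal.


Normalize: R'=124/255≈0.4863, G'=241/255≈0.9451, B'=250/255≈0.9804
Max=250/255, Min=124/255, Δ=Max-Min=126/255
L = (Max+Min)/2 = (250+124)/510 = 374/510 = 0.73333… → L = 73.3%
L > 0.5 → S = Δ/(2-Max-Min) = 126/(510-250-124) = 126/136 = 0.92647… → S = 92.6%
(the 1/255 factors cancel in S and H, so raw channel differences can be used)
Max is B' → H = 60 × ((R-G)/Δ + 4) = 60 × ((124-241)/126 + 4)
  -117/126 + 4 = -0.9285… + 4 = 3.0714…
  H = 60 × 3.0714… = 184.285…° → H = 184.3°
= HSL(184.3°, 92.6%, 73.3%)


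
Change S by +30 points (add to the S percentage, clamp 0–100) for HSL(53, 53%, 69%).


Original S = 53%
Adjustment = +30 percentage points
New S = 53 + (30) = 83
Clamp to [0, 100] → 83
= HSL(53°, 83%, 69%)


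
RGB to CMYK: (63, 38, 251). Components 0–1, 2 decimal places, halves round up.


R'=63/255≈0.2471, G'=38/255≈0.1490, B'=251/255≈0.9843
K = 1 - max(R',G',B') = 1 - 251/255 = 4/255 = 0.01568… → 0.02
(1-R'-K)/(1-K) simplifies to (max-R)/max with max = 251:
C = (251-63)/251 = 188/251 = 0.74900… → 0.75
M = (251-38)/251 = 213/251 = 0.84860… → 0.85
Y = (251-251)/251 = 0/251 = 0 → 0.00
= CMYK(0.75, 0.85, 0.00, 0.02)


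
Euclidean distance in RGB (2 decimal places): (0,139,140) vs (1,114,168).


d = √[(R₁-R₂)² + (G₁-G₂)² + (B₁-B₂)²]
d = √[(0-1)² + (139-114)² + (140-168)²]
d = √[1 + 625 + 784]
d = √1410
d ≈ 37.55


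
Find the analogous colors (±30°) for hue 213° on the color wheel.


Base hue: 213°
Left analog: (213 - 30) mod 360 = 183°
Right analog: (213 + 30) mod 360 = 243°
Analogous hues = 183° and 243°


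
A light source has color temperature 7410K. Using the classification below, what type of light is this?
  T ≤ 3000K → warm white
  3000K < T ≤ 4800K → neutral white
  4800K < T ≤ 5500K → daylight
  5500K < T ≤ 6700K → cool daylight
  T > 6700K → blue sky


Temperature: 7410K
7410K > 6700K → blue sky
Classification: blue sky


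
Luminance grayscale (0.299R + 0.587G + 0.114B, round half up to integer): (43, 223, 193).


Gray = 0.299×R + 0.587×G + 0.114×B
Gray = 0.299×43 + 0.587×223 + 0.114×193
Gray = 12.857 + 130.901 + 22.002
Gray = 165.760 → round half up → 166
Gray = 166


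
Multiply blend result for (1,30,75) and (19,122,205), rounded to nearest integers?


Multiply: C = A×B/255, rounded to nearest integer
R: 1×19/255 = 19/255 ≈ 0.075 → 0
G: 30×122/255 = 3660/255 ≈ 14.353 → 14
B: 75×205/255 = 15375/255 ≈ 60.294 → 60
= RGB(0, 14, 60)


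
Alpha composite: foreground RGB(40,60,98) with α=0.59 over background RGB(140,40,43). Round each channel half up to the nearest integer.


C = α×F + (1-α)×B, with 1-α = 0.41
R: 0.59×40 + 0.41×140 = 23.60 + 57.40 = 81.00 → 81
G: 0.59×60 + 0.41×40 = 35.40 + 16.40 = 51.80 → 52
B: 0.59×98 + 0.41×43 = 57.82 + 17.63 = 75.45 → 75
= RGB(81, 52, 75)


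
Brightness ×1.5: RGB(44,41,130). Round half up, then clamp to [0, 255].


Multiply each channel by 1.5, round half up, clamp to [0, 255]
R: 44×1.5 = 66
G: 41×1.5 = 61.5 → round → 62
B: 130×1.5 = 195
= RGB(66, 62, 195)


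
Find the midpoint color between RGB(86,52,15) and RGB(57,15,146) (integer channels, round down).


Midpoint: each channel = ⌊(C₁+C₂)/2⌋
R: ⌊(86+57)/2⌋ = 71
G: ⌊(52+15)/2⌋ = 33
B: ⌊(15+146)/2⌋ = 80
= RGB(71, 33, 80)


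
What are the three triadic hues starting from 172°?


Triadic: equally spaced at 120° intervals
H1 = 172°
H2 = (172 + 120) mod 360 = 292°
H3 = (172 + 240) mod 360 = 52°
Triadic = 172°, 292°, 52°


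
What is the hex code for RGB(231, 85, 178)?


R = 231 → E7 (hex)
G = 85 → 55 (hex)
B = 178 → B2 (hex)
Hex = #E755B2


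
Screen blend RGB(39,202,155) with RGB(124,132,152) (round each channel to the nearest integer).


Screen: C = 255 - (255-A)×(255-B)/255, rounded to nearest integer
R: 255 - (255-39)×(255-124)/255 = 255 - 28296/255 ≈ 255 - 110.965 = 144.035 → 144
G: 255 - (255-202)×(255-132)/255 = 255 - 6519/255 ≈ 255 - 25.565 = 229.435 → 229
B: 255 - (255-155)×(255-152)/255 = 255 - 10300/255 ≈ 255 - 40.392 = 214.608 → 215
= RGB(144, 229, 215)


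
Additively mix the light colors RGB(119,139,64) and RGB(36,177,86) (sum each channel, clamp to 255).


Additive: each channel = min(255, C₁+C₂)
R: 119+36 = 155 → 155
G: 139+177 = 316 → 255
B: 64+86 = 150 → 150
= RGB(155, 255, 150)


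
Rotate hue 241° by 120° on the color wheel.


New hue = (H + rotation) mod 360
New hue = (241 + 120) mod 360
= 361 mod 360
= 1°


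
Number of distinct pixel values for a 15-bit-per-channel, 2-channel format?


Total bits = 15 bits/channel × 2 channels = 30 bits
Distinct pixel values = 2^30
= 1,073,741,824 pixel values


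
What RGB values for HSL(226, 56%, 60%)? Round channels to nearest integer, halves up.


H=226°, S=0.56, L=0.60
C = (1-|2L-1|)×S = (1-|0.20|)×0.56 = 0.448
H' = H/60 = 226/60 ≈ 3.7667; X = C×(1-|H' mod 2 - 1|) ≈ 0.1045
m = L - C/2 = 0.60 - 0.224 = 0.376
Sector ⌊H'⌋ = 3 → (R',G',B') = (0.0, ≈0.1045, 0.448)
RGB = ((R'+m)×255, (G'+m)×255, (B'+m)×255) = (95.88, 122.536, 210.12)
Round half up → RGB(96, 123, 210)


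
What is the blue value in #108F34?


Color: #108F34
R = 10 = 16
G = 8F = 143
B = 34 = 52
Blue = 52


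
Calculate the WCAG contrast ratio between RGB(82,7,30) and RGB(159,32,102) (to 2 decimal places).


Linearize each sRGB channel c=v/255: c/12.92 if c ≤ 0.04045 else ((c+0.055)/1.055)^2.4
L = 0.2126×R_lin + 0.7152×G_lin + 0.0722×B_lin
Color 1 (82,7,30):
  R=82: 82/255≈0.3216 > 0.04045 → ((0.3216+0.055)/1.055)^2.4 ≈ 0.08438
  G=7: 7/255≈0.0275 ≤ 0.04045 → 0.0275/12.92 ≈ 0.00212
  B=30: 30/255≈0.1176 > 0.04045 → ((0.1176+0.055)/1.055)^2.4 ≈ 0.01298
  L1 = 0.2126×0.08438 + 0.7152×0.00212 + 0.0722×0.01298 ≈ 0.02040
Color 2 (159,32,102):
  R=159: 159/255≈0.6235 > 0.04045 → ((0.6235+0.055)/1.055)^2.4 ≈ 0.34670
  G=32: 32/255≈0.1255 > 0.04045 → ((0.1255+0.055)/1.055)^2.4 ≈ 0.01444
  B=102: 102/255≈0.4000 > 0.04045 → ((0.4000+0.055)/1.055)^2.4 ≈ 0.13287
  L2 = 0.2126×0.34670 + 0.7152×0.01444 + 0.0722×0.13287 ≈ 0.09363
Lighter = 0.09363, Darker = 0.02040
Ratio = (L_lighter + 0.05) / (L_darker + 0.05)
Ratio = (0.09363 + 0.05) / (0.02040 + 0.05) = 0.14363 / 0.07040 ≈ 2.0404
Ratio ≈ 2.04:1


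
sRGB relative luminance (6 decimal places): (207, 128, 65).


Linearize each channel (sRGB transfer function): c = v/255; c_lin = c/12.92 if c ≤ 0.04045, else ((c+0.055)/1.055)^2.4
  R: 207/255 ≈ 0.811765 > 0.04045 → ((0.811765+0.055)/1.055)^2.4 ≈ 0.623960
  G: 128/255 ≈ 0.501961 > 0.04045 → ((0.501961+0.055)/1.055)^2.4 ≈ 0.215861
  B: 65/255 ≈ 0.254902 > 0.04045 → ((0.254902+0.055)/1.055)^2.4 ≈ 0.052861
R_lin = 0.623960, G_lin = 0.215861, B_lin = 0.052861
L = 0.2126×R + 0.7152×G + 0.0722×B
L = 0.2126×0.623960 + 0.7152×0.215861 + 0.0722×0.052861
L ≈ 0.290854


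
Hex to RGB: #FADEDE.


FA → 250 (R)
DE → 222 (G)
DE → 222 (B)
= RGB(250, 222, 222)


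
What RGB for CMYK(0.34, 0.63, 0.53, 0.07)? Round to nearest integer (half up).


R = 255 × (1-C) × (1-K) = 255 × 0.66 × 0.93 = 156.519 → 157
G = 255 × (1-M) × (1-K) = 255 × 0.37 × 0.93 = 87.7455 → 88
B = 255 × (1-Y) × (1-K) = 255 × 0.47 × 0.93 = 111.4605 → 111
= RGB(157, 88, 111)


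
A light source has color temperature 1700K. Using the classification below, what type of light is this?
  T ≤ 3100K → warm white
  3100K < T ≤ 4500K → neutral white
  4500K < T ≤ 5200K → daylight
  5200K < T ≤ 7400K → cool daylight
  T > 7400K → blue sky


Temperature: 1700K
1700K ≤ 3100K → warm white
Classification: warm white


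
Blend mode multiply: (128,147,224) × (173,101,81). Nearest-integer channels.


Multiply: C = A×B/255, rounded to nearest integer
R: 128×173/255 = 22144/255 ≈ 86.839 → 87
G: 147×101/255 = 14847/255 ≈ 58.224 → 58
B: 224×81/255 = 18144/255 ≈ 71.153 → 71
= RGB(87, 58, 71)


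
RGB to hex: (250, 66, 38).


R = 250 → FA (hex)
G = 66 → 42 (hex)
B = 38 → 26 (hex)
Hex = #FA4226


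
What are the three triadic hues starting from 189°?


Triadic: equally spaced at 120° intervals
H1 = 189°
H2 = (189 + 120) mod 360 = 309°
H3 = (189 + 240) mod 360 = 69°
Triadic = 189°, 309°, 69°


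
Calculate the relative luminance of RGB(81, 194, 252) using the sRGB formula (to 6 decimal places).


Linearize each channel (sRGB transfer function): c = v/255; c_lin = c/12.92 if c ≤ 0.04045, else ((c+0.055)/1.055)^2.4
  R: 81/255 ≈ 0.317647 > 0.04045 → ((0.317647+0.055)/1.055)^2.4 ≈ 0.082283
  G: 194/255 ≈ 0.760784 > 0.04045 → ((0.760784+0.055)/1.055)^2.4 ≈ 0.539479
  B: 252/255 ≈ 0.988235 > 0.04045 → ((0.988235+0.055)/1.055)^2.4 ≈ 0.973445
R_lin = 0.082283, G_lin = 0.539479, B_lin = 0.973445
L = 0.2126×R + 0.7152×G + 0.0722×B
L = 0.2126×0.082283 + 0.7152×0.539479 + 0.0722×0.973445
L ≈ 0.473612


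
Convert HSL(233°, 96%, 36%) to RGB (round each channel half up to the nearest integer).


H=233°, S=0.96, L=0.36
C = (1-|2L-1|)×S = (1-|-0.28|)×0.96 = 0.6912
H' = H/60 = 233/60 ≈ 3.8833; X = C×(1-|H' mod 2 - 1|) = 0.08064
m = L - C/2 = 0.36 - 0.3456 = 0.0144
Sector ⌊H'⌋ = 3 → (R',G',B') = (0.0, 0.08064, 0.6912)
RGB = ((R'+m)×255, (G'+m)×255, (B'+m)×255) = (3.672, 24.2352, 179.928)
Round half up → RGB(4, 24, 180)


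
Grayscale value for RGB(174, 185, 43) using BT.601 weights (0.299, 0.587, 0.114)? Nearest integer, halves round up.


Gray = 0.299×R + 0.587×G + 0.114×B
Gray = 0.299×174 + 0.587×185 + 0.114×43
Gray = 52.026 + 108.595 + 4.902
Gray = 165.523 → round half up → 166
Gray = 166


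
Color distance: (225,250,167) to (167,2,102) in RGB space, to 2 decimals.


d = √[(R₁-R₂)² + (G₁-G₂)² + (B₁-B₂)²]
d = √[(225-167)² + (250-2)² + (167-102)²]
d = √[3364 + 61504 + 4225]
d = √69093
d ≈ 262.86


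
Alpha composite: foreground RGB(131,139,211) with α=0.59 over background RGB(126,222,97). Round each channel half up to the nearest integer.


C = α×F + (1-α)×B, with 1-α = 0.41
R: 0.59×131 + 0.41×126 = 77.29 + 51.66 = 128.95 → 129
G: 0.59×139 + 0.41×222 = 82.01 + 91.02 = 173.03 → 173
B: 0.59×211 + 0.41×97 = 124.49 + 39.77 = 164.26 → 164
= RGB(129, 173, 164)


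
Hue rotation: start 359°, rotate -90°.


New hue = (H + rotation) mod 360
New hue = (359 -90) mod 360
= 269 mod 360
= 269°


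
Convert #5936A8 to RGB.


59 → 89 (R)
36 → 54 (G)
A8 → 168 (B)
= RGB(89, 54, 168)


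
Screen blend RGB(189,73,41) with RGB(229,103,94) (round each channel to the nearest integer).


Screen: C = 255 - (255-A)×(255-B)/255, rounded to nearest integer
R: 255 - (255-189)×(255-229)/255 = 255 - 1716/255 ≈ 255 - 6.729 = 248.271 → 248
G: 255 - (255-73)×(255-103)/255 = 255 - 27664/255 ≈ 255 - 108.486 = 146.514 → 147
B: 255 - (255-41)×(255-94)/255 = 255 - 34454/255 ≈ 255 - 135.114 = 119.886 → 120
= RGB(248, 147, 120)


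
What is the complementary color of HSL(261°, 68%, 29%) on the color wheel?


Complement = opposite side of color wheel = hue + 180°
H' = (261 + 180) mod 360 = 81°
S and L unchanged.
= HSL(81°, 68%, 29%)


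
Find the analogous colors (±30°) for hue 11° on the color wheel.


Base hue: 11°
Left analog: (11 - 30) mod 360 = 341°
Right analog: (11 + 30) mod 360 = 41°
Analogous hues = 341° and 41°


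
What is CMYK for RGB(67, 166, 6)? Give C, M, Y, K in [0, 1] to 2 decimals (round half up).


R'=67/255≈0.2627, G'=166/255≈0.6510, B'=6/255≈0.0235
K = 1 - max(R',G',B') = 1 - 166/255 = 89/255 = 0.34901… → 0.35
(1-R'-K)/(1-K) simplifies to (max-R)/max with max = 166:
C = (166-67)/166 = 99/166 = 0.59638… → 0.60
M = (166-166)/166 = 0/166 = 0 → 0.00
Y = (166-6)/166 = 160/166 = 0.96385… → 0.96
= CMYK(0.60, 0.00, 0.96, 0.35)


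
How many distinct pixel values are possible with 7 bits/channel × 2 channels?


Total bits = 7 bits/channel × 2 channels = 14 bits
Distinct pixel values = 2^14
= 16,384 pixel values


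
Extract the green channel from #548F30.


Color: #548F30
R = 54 = 84
G = 8F = 143
B = 30 = 48
Green = 143


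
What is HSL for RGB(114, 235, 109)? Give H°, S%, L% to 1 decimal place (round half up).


Normalize: R'=114/255≈0.4471, G'=235/255≈0.9216, B'=109/255≈0.4275
Max=235/255, Min=109/255, Δ=Max-Min=126/255
L = (Max+Min)/2 = (235+109)/510 = 344/510 = 0.67450… → L = 67.5%
L > 0.5 → S = Δ/(2-Max-Min) = 126/(510-235-109) = 126/166 = 0.75903… → S = 75.9%
(the 1/255 factors cancel in S and H, so raw channel differences can be used)
Max is G' → H = 60 × ((B-R)/Δ + 2) = 60 × ((109-114)/126 + 2)
  -5/126 + 2 = -0.0396… + 2 = 1.9603…
  H = 60 × 1.9603… = 117.619…° → H = 117.6°
= HSL(117.6°, 75.9%, 67.5%)


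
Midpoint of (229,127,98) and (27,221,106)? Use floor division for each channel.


Midpoint: each channel = ⌊(C₁+C₂)/2⌋
R: ⌊(229+27)/2⌋ = 128
G: ⌊(127+221)/2⌋ = 174
B: ⌊(98+106)/2⌋ = 102
= RGB(128, 174, 102)


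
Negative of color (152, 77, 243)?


Invert: (255-R, 255-G, 255-B)
R: 255-152 = 103
G: 255-77 = 178
B: 255-243 = 12
= RGB(103, 178, 12)


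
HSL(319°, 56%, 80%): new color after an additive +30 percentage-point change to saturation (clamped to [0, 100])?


Original S = 56%
Adjustment = +30 percentage points
New S = 56 + (30) = 86
Clamp to [0, 100] → 86
= HSL(319°, 86%, 80%)


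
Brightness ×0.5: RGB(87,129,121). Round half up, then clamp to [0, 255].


Multiply each channel by 0.5, round half up, clamp to [0, 255]
R: 87×0.5 = 43.5 → round → 44
G: 129×0.5 = 64.5 → round → 65
B: 121×0.5 = 60.5 → round → 61
= RGB(44, 65, 61)


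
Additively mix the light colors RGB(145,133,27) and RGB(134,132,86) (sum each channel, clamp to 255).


Additive: each channel = min(255, C₁+C₂)
R: 145+134 = 279 → 255
G: 133+132 = 265 → 255
B: 27+86 = 113 → 113
= RGB(255, 255, 113)


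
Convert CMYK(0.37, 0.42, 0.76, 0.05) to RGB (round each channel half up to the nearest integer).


R = 255 × (1-C) × (1-K) = 255 × 0.63 × 0.95 = 152.6175 → 153
G = 255 × (1-M) × (1-K) = 255 × 0.58 × 0.95 = 140.505 → 141
B = 255 × (1-Y) × (1-K) = 255 × 0.24 × 0.95 = 58.14 → 58
= RGB(153, 141, 58)


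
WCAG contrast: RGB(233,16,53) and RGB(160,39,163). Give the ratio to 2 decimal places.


Linearize each sRGB channel c=v/255: c/12.92 if c ≤ 0.04045 else ((c+0.055)/1.055)^2.4
L = 0.2126×R_lin + 0.7152×G_lin + 0.0722×B_lin
Color 1 (233,16,53):
  R=233: 233/255≈0.9137 > 0.04045 → ((0.9137+0.055)/1.055)^2.4 ≈ 0.81485
  G=16: 16/255≈0.0627 > 0.04045 → ((0.0627+0.055)/1.055)^2.4 ≈ 0.00518
  B=53: 53/255≈0.2078 > 0.04045 → ((0.2078+0.055)/1.055)^2.4 ≈ 0.03560
  L1 = 0.2126×0.81485 + 0.7152×0.00518 + 0.0722×0.03560 ≈ 0.17951
Color 2 (160,39,163):
  R=160: 160/255≈0.6275 > 0.04045 → ((0.6275+0.055)/1.055)^2.4 ≈ 0.35153
  G=39: 39/255≈0.1529 > 0.04045 → ((0.1529+0.055)/1.055)^2.4 ≈ 0.02029
  B=163: 163/255≈0.6392 > 0.04045 → ((0.6392+0.055)/1.055)^2.4 ≈ 0.36625
  L2 = 0.2126×0.35153 + 0.7152×0.02029 + 0.0722×0.36625 ≈ 0.11569
Lighter = 0.17951, Darker = 0.11569
Ratio = (L_lighter + 0.05) / (L_darker + 0.05)
Ratio = (0.17951 + 0.05) / (0.11569 + 0.05) = 0.22951 / 0.16569 ≈ 1.3852
Ratio ≈ 1.39:1


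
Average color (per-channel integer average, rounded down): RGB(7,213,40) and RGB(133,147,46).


Midpoint: each channel = ⌊(C₁+C₂)/2⌋
R: ⌊(7+133)/2⌋ = 70
G: ⌊(213+147)/2⌋ = 180
B: ⌊(40+46)/2⌋ = 43
= RGB(70, 180, 43)


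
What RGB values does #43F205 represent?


43 → 67 (R)
F2 → 242 (G)
05 → 5 (B)
= RGB(67, 242, 5)


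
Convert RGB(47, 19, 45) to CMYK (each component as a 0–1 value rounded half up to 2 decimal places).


R'=47/255≈0.1843, G'=19/255≈0.0745, B'=45/255≈0.1765
K = 1 - max(R',G',B') = 1 - 47/255 = 208/255 = 0.81568… → 0.82
(1-R'-K)/(1-K) simplifies to (max-R)/max with max = 47:
C = (47-47)/47 = 0/47 = 0 → 0.00
M = (47-19)/47 = 28/47 = 0.59574… → 0.60
Y = (47-45)/47 = 2/47 = 0.04255… → 0.04
= CMYK(0.00, 0.60, 0.04, 0.82)


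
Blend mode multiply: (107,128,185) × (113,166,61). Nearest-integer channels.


Multiply: C = A×B/255, rounded to nearest integer
R: 107×113/255 = 12091/255 ≈ 47.416 → 47
G: 128×166/255 = 21248/255 ≈ 83.325 → 83
B: 185×61/255 = 11285/255 ≈ 44.255 → 44
= RGB(47, 83, 44)


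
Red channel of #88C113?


Color: #88C113
R = 88 = 136
G = C1 = 193
B = 13 = 19
Red = 136


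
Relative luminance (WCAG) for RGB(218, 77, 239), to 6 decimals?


Linearize each channel (sRGB transfer function): c = v/255; c_lin = c/12.92 if c ≤ 0.04045, else ((c+0.055)/1.055)^2.4
  R: 218/255 ≈ 0.854902 > 0.04045 → ((0.854902+0.055)/1.055)^2.4 ≈ 0.701102
  G: 77/255 ≈ 0.301961 > 0.04045 → ((0.301961+0.055)/1.055)^2.4 ≈ 0.074214
  B: 239/255 ≈ 0.937255 > 0.04045 → ((0.937255+0.055)/1.055)^2.4 ≈ 0.863157
R_lin = 0.701102, G_lin = 0.074214, B_lin = 0.863157
L = 0.2126×R + 0.7152×G + 0.0722×B
L = 0.2126×0.701102 + 0.7152×0.074214 + 0.0722×0.863157
L ≈ 0.264452


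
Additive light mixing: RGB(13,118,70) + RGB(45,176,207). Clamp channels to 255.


Additive: each channel = min(255, C₁+C₂)
R: 13+45 = 58 → 58
G: 118+176 = 294 → 255
B: 70+207 = 277 → 255
= RGB(58, 255, 255)


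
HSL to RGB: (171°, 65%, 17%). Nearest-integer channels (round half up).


H=171°, S=0.65, L=0.17
C = (1-|2L-1|)×S = (1-|-0.66|)×0.65 = 0.221
H' = H/60 = 171/60 ≈ 2.8500; X = C×(1-|H' mod 2 - 1|) = 0.18785
m = L - C/2 = 0.17 - 0.1105 = 0.0595
Sector ⌊H'⌋ = 2 → (R',G',B') = (0.0, 0.221, 0.18785)
RGB = ((R'+m)×255, (G'+m)×255, (B'+m)×255) = (15.1725, 71.5275, 63.07425)
Round half up → RGB(15, 72, 63)


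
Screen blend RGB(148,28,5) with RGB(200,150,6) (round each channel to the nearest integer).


Screen: C = 255 - (255-A)×(255-B)/255, rounded to nearest integer
R: 255 - (255-148)×(255-200)/255 = 255 - 5885/255 ≈ 255 - 23.078 = 231.922 → 232
G: 255 - (255-28)×(255-150)/255 = 255 - 23835/255 ≈ 255 - 93.471 = 161.529 → 162
B: 255 - (255-5)×(255-6)/255 = 255 - 62250/255 ≈ 255 - 244.118 = 10.882 → 11
= RGB(232, 162, 11)


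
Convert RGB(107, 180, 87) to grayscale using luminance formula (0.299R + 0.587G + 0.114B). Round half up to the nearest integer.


Gray = 0.299×R + 0.587×G + 0.114×B
Gray = 0.299×107 + 0.587×180 + 0.114×87
Gray = 31.993 + 105.660 + 9.918
Gray = 147.571 → round half up → 148
Gray = 148


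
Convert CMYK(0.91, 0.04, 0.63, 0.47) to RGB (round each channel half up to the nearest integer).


R = 255 × (1-C) × (1-K) = 255 × 0.09 × 0.53 = 12.1635 → 12
G = 255 × (1-M) × (1-K) = 255 × 0.96 × 0.53 = 129.744 → 130
B = 255 × (1-Y) × (1-K) = 255 × 0.37 × 0.53 = 50.0055 → 50
= RGB(12, 130, 50)


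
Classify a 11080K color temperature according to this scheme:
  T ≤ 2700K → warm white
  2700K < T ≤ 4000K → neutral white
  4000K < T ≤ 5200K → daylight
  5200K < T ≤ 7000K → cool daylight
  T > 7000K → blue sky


Temperature: 11080K
11080K > 7000K → blue sky
Classification: blue sky


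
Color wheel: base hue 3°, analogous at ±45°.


Base hue: 3°
Left analog: (3 - 45) mod 360 = 318°
Right analog: (3 + 45) mod 360 = 48°
Analogous hues = 318° and 48°


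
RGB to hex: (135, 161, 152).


R = 135 → 87 (hex)
G = 161 → A1 (hex)
B = 152 → 98 (hex)
Hex = #87A198


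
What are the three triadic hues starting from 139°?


Triadic: equally spaced at 120° intervals
H1 = 139°
H2 = (139 + 120) mod 360 = 259°
H3 = (139 + 240) mod 360 = 19°
Triadic = 139°, 259°, 19°


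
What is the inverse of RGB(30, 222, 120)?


Invert: (255-R, 255-G, 255-B)
R: 255-30 = 225
G: 255-222 = 33
B: 255-120 = 135
= RGB(225, 33, 135)


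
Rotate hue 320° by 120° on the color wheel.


New hue = (H + rotation) mod 360
New hue = (320 + 120) mod 360
= 440 mod 360
= 80°


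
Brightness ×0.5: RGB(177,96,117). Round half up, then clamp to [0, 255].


Multiply each channel by 0.5, round half up, clamp to [0, 255]
R: 177×0.5 = 88.5 → round → 89
G: 96×0.5 = 48
B: 117×0.5 = 58.5 → round → 59
= RGB(89, 48, 59)


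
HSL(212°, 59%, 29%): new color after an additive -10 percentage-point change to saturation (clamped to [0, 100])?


Original S = 59%
Adjustment = -10 percentage points
New S = 59 + (-10) = 49
Clamp to [0, 100] → 49
= HSL(212°, 49%, 29%)


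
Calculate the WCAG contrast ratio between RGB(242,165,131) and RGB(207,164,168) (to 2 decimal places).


Linearize each sRGB channel c=v/255: c/12.92 if c ≤ 0.04045 else ((c+0.055)/1.055)^2.4
L = 0.2126×R_lin + 0.7152×G_lin + 0.0722×B_lin
Color 1 (242,165,131):
  R=242: 242/255≈0.9490 > 0.04045 → ((0.9490+0.055)/1.055)^2.4 ≈ 0.88792
  G=165: 165/255≈0.6471 > 0.04045 → ((0.6471+0.055)/1.055)^2.4 ≈ 0.37626
  B=131: 131/255≈0.5137 > 0.04045 → ((0.5137+0.055)/1.055)^2.4 ≈ 0.22697
  L1 = 0.2126×0.88792 + 0.7152×0.37626 + 0.0722×0.22697 ≈ 0.47426
Color 2 (207,164,168):
  R=207: 207/255≈0.8118 > 0.04045 → ((0.8118+0.055)/1.055)^2.4 ≈ 0.62396
  G=164: 164/255≈0.6431 > 0.04045 → ((0.6431+0.055)/1.055)^2.4 ≈ 0.37124
  B=168: 168/255≈0.6588 > 0.04045 → ((0.6588+0.055)/1.055)^2.4 ≈ 0.39157
  L2 = 0.2126×0.62396 + 0.7152×0.37124 + 0.0722×0.39157 ≈ 0.42643
Lighter = 0.47426, Darker = 0.42643
Ratio = (L_lighter + 0.05) / (L_darker + 0.05)
Ratio = (0.47426 + 0.05) / (0.42643 + 0.05) = 0.52426 / 0.47643 ≈ 1.1004
Ratio ≈ 1.10:1


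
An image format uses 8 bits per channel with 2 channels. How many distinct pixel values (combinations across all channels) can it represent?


Total bits = 8 bits/channel × 2 channels = 16 bits
Distinct pixel values = 2^16
= 65,536 pixel values


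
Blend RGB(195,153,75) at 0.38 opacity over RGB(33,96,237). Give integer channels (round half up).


C = α×F + (1-α)×B, with 1-α = 0.62
R: 0.38×195 + 0.62×33 = 74.10 + 20.46 = 94.56 → 95
G: 0.38×153 + 0.62×96 = 58.14 + 59.52 = 117.66 → 118
B: 0.38×75 + 0.62×237 = 28.50 + 146.94 = 175.44 → 175
= RGB(95, 118, 175)


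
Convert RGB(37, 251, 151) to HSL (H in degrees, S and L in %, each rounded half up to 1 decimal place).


Normalize: R'=37/255≈0.1451, G'=251/255≈0.9843, B'=151/255≈0.5922
Max=251/255, Min=37/255, Δ=Max-Min=214/255
L = (Max+Min)/2 = (251+37)/510 = 288/510 = 0.56470… → L = 56.5%
L > 0.5 → S = Δ/(2-Max-Min) = 214/(510-251-37) = 214/222 = 0.96396… → S = 96.4%
(the 1/255 factors cancel in S and H, so raw channel differences can be used)
Max is G' → H = 60 × ((B-R)/Δ + 2) = 60 × ((151-37)/214 + 2)
  114/214 + 2 = 0.5327… + 2 = 2.5327…
  H = 60 × 2.5327… = 151.962…° → H = 152.0°
= HSL(152.0°, 96.4%, 56.5%)


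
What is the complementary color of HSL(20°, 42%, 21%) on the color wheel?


Complement = opposite side of color wheel = hue + 180°
H' = (20 + 180) mod 360 = 200°
S and L unchanged.
= HSL(200°, 42%, 21%)


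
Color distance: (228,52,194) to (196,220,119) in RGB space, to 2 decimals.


d = √[(R₁-R₂)² + (G₁-G₂)² + (B₁-B₂)²]
d = √[(228-196)² + (52-220)² + (194-119)²]
d = √[1024 + 28224 + 5625]
d = √34873
d ≈ 186.74


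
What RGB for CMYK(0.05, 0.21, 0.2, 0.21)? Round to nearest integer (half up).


R = 255 × (1-C) × (1-K) = 255 × 0.95 × 0.79 = 191.3775 → 191
G = 255 × (1-M) × (1-K) = 255 × 0.79 × 0.79 = 159.1455 → 159
B = 255 × (1-Y) × (1-K) = 255 × 0.80 × 0.79 = 161.16 → 161
= RGB(191, 159, 161)


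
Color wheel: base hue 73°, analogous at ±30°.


Base hue: 73°
Left analog: (73 - 30) mod 360 = 43°
Right analog: (73 + 30) mod 360 = 103°
Analogous hues = 43° and 103°


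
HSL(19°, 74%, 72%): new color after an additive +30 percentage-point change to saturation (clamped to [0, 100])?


Original S = 74%
Adjustment = +30 percentage points
New S = 74 + (30) = 104
Clamp to [0, 100] → 100
= HSL(19°, 100%, 72%)


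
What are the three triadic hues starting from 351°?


Triadic: equally spaced at 120° intervals
H1 = 351°
H2 = (351 + 120) mod 360 = 111°
H3 = (351 + 240) mod 360 = 231°
Triadic = 351°, 111°, 231°


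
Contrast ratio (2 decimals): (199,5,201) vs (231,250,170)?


Linearize each sRGB channel c=v/255: c/12.92 if c ≤ 0.04045 else ((c+0.055)/1.055)^2.4
L = 0.2126×R_lin + 0.7152×G_lin + 0.0722×B_lin
Color 1 (199,5,201):
  R=199: 199/255≈0.7804 > 0.04045 → ((0.7804+0.055)/1.055)^2.4 ≈ 0.57112
  G=5: 5/255≈0.0196 ≤ 0.04045 → 0.0196/12.92 ≈ 0.00152
  B=201: 201/255≈0.7882 > 0.04045 → ((0.7882+0.055)/1.055)^2.4 ≈ 0.58408
  L1 = 0.2126×0.57112 + 0.7152×0.00152 + 0.0722×0.58408 ≈ 0.16468
Color 2 (231,250,170):
  R=231: 231/255≈0.9059 > 0.04045 → ((0.9059+0.055)/1.055)^2.4 ≈ 0.79910
  G=250: 250/255≈0.9804 > 0.04045 → ((0.9804+0.055)/1.055)^2.4 ≈ 0.95597
  B=170: 170/255≈0.6667 > 0.04045 → ((0.6667+0.055)/1.055)^2.4 ≈ 0.40198
  L2 = 0.2126×0.79910 + 0.7152×0.95597 + 0.0722×0.40198 ≈ 0.88262
Lighter = 0.88262, Darker = 0.16468
Ratio = (L_lighter + 0.05) / (L_darker + 0.05)
Ratio = (0.88262 + 0.05) / (0.16468 + 0.05) = 0.93262 / 0.21468 ≈ 4.3443
Ratio ≈ 4.34:1


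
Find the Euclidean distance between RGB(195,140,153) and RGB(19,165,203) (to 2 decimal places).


d = √[(R₁-R₂)² + (G₁-G₂)² + (B₁-B₂)²]
d = √[(195-19)² + (140-165)² + (153-203)²]
d = √[30976 + 625 + 2500]
d = √34101
d ≈ 184.66


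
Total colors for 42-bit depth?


Colors = 2^bits = 2^42
= 4,398,046,511,104 colors


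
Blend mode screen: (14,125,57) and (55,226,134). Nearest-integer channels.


Screen: C = 255 - (255-A)×(255-B)/255, rounded to nearest integer
R: 255 - (255-14)×(255-55)/255 = 255 - 48200/255 ≈ 255 - 189.020 = 65.980 → 66
G: 255 - (255-125)×(255-226)/255 = 255 - 3770/255 ≈ 255 - 14.784 = 240.216 → 240
B: 255 - (255-57)×(255-134)/255 = 255 - 23958/255 ≈ 255 - 93.953 = 161.047 → 161
= RGB(66, 240, 161)


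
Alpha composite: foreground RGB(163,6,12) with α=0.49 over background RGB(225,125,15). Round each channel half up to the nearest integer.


C = α×F + (1-α)×B, with 1-α = 0.51
R: 0.49×163 + 0.51×225 = 79.87 + 114.75 = 194.62 → 195
G: 0.49×6 + 0.51×125 = 2.94 + 63.75 = 66.69 → 67
B: 0.49×12 + 0.51×15 = 5.88 + 7.65 = 13.53 → 14
= RGB(195, 67, 14)


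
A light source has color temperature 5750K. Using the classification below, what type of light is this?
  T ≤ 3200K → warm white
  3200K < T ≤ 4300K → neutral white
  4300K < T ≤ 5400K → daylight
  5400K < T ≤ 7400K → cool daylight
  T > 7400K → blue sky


Temperature: 5750K
5400K < 5750K ≤ 7400K → cool daylight
Classification: cool daylight


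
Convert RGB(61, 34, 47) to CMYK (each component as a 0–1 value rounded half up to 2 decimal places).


R'=61/255≈0.2392, G'=34/255≈0.1333, B'=47/255≈0.1843
K = 1 - max(R',G',B') = 1 - 61/255 = 194/255 = 0.76078… → 0.76
(1-R'-K)/(1-K) simplifies to (max-R)/max with max = 61:
C = (61-61)/61 = 0/61 = 0 → 0.00
M = (61-34)/61 = 27/61 = 0.44262… → 0.44
Y = (61-47)/61 = 14/61 = 0.22950… → 0.23
= CMYK(0.00, 0.44, 0.23, 0.76)


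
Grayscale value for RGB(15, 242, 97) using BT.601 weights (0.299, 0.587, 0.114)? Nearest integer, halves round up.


Gray = 0.299×R + 0.587×G + 0.114×B
Gray = 0.299×15 + 0.587×242 + 0.114×97
Gray = 4.485 + 142.054 + 11.058
Gray = 157.597 → round half up → 158
Gray = 158


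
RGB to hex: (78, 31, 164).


R = 78 → 4E (hex)
G = 31 → 1F (hex)
B = 164 → A4 (hex)
Hex = #4E1FA4


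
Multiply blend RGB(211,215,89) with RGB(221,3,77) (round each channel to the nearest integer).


Multiply: C = A×B/255, rounded to nearest integer
R: 211×221/255 = 46631/255 ≈ 182.867 → 183
G: 215×3/255 = 645/255 ≈ 2.529 → 3
B: 89×77/255 = 6853/255 ≈ 26.875 → 27
= RGB(183, 3, 27)


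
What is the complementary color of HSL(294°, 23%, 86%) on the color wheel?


Complement = opposite side of color wheel = hue + 180°
H' = (294 + 180) mod 360 = 114°
S and L unchanged.
= HSL(114°, 23%, 86%)


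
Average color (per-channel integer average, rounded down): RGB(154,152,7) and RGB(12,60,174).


Midpoint: each channel = ⌊(C₁+C₂)/2⌋
R: ⌊(154+12)/2⌋ = 83
G: ⌊(152+60)/2⌋ = 106
B: ⌊(7+174)/2⌋ = 90
= RGB(83, 106, 90)


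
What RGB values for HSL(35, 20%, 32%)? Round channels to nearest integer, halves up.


H=35°, S=0.20, L=0.32
C = (1-|2L-1|)×S = (1-|-0.36|)×0.20 = 0.128
H' = H/60 = 35/60 ≈ 0.5833; X = C×(1-|H' mod 2 - 1|) ≈ 0.0747
m = L - C/2 = 0.32 - 0.064 = 0.256
Sector ⌊H'⌋ = 0 → (R',G',B') = (0.128, ≈0.0747, 0.0)
RGB = ((R'+m)×255, (G'+m)×255, (B'+m)×255) = (97.92, 84.32, 65.28)
Round half up → RGB(98, 84, 65)


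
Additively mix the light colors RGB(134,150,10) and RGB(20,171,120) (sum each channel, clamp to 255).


Additive: each channel = min(255, C₁+C₂)
R: 134+20 = 154 → 154
G: 150+171 = 321 → 255
B: 10+120 = 130 → 130
= RGB(154, 255, 130)


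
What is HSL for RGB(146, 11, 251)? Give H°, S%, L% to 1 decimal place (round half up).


Normalize: R'=146/255≈0.5725, G'=11/255≈0.0431, B'=251/255≈0.9843
Max=251/255, Min=11/255, Δ=Max-Min=240/255
L = (Max+Min)/2 = (251+11)/510 = 262/510 = 0.51372… → L = 51.4%
L > 0.5 → S = Δ/(2-Max-Min) = 240/(510-251-11) = 240/248 = 0.96774… → S = 96.8%
(the 1/255 factors cancel in S and H, so raw channel differences can be used)
Max is B' → H = 60 × ((R-G)/Δ + 4) = 60 × ((146-11)/240 + 4)
  135/240 + 4 = 0.5625 + 4 = 4.5625
  H = 60 × 4.5625 = 273.75° → H = 273.8°
= HSL(273.8°, 96.8%, 51.4%)


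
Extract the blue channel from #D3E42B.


Color: #D3E42B
R = D3 = 211
G = E4 = 228
B = 2B = 43
Blue = 43


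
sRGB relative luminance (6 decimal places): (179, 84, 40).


Linearize each channel (sRGB transfer function): c = v/255; c_lin = c/12.92 if c ≤ 0.04045, else ((c+0.055)/1.055)^2.4
  R: 179/255 ≈ 0.701961 > 0.04045 → ((0.701961+0.055)/1.055)^2.4 ≈ 0.450786
  G: 84/255 ≈ 0.329412 > 0.04045 → ((0.329412+0.055)/1.055)^2.4 ≈ 0.088656
  B: 40/255 ≈ 0.156863 > 0.04045 → ((0.156863+0.055)/1.055)^2.4 ≈ 0.021219
R_lin = 0.450786, G_lin = 0.088656, B_lin = 0.021219
L = 0.2126×R + 0.7152×G + 0.0722×B
L = 0.2126×0.450786 + 0.7152×0.088656 + 0.0722×0.021219
L ≈ 0.160776


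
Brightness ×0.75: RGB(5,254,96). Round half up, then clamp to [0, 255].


Multiply each channel by 0.75, round half up, clamp to [0, 255]
R: 5×0.75 = 3.75 → round → 4
G: 254×0.75 = 190.5 → round → 191
B: 96×0.75 = 72
= RGB(4, 191, 72)


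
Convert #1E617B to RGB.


1E → 30 (R)
61 → 97 (G)
7B → 123 (B)
= RGB(30, 97, 123)


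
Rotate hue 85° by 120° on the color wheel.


New hue = (H + rotation) mod 360
New hue = (85 + 120) mod 360
= 205 mod 360
= 205°


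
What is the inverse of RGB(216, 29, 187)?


Invert: (255-R, 255-G, 255-B)
R: 255-216 = 39
G: 255-29 = 226
B: 255-187 = 68
= RGB(39, 226, 68)


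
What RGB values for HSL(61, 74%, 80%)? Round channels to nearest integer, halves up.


H=61°, S=0.74, L=0.80
C = (1-|2L-1|)×S = (1-|0.60|)×0.74 = 0.296
H' = H/60 = 61/60 ≈ 1.0167; X = C×(1-|H' mod 2 - 1|) ≈ 0.2911
m = L - C/2 = 0.80 - 0.148 = 0.652
Sector ⌊H'⌋ = 1 → (R',G',B') = (≈0.2911, 0.296, 0.0)
RGB = ((R'+m)×255, (G'+m)×255, (B'+m)×255) = (240.482, 241.74, 166.26)
Round half up → RGB(240, 242, 166)


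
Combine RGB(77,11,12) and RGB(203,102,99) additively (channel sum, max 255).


Additive: each channel = min(255, C₁+C₂)
R: 77+203 = 280 → 255
G: 11+102 = 113 → 113
B: 12+99 = 111 → 111
= RGB(255, 113, 111)


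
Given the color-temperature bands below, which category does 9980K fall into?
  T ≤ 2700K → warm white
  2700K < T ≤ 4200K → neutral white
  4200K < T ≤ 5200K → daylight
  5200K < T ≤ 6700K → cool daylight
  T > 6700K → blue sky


Temperature: 9980K
9980K > 6700K → blue sky
Classification: blue sky


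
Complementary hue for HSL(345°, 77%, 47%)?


Complement = opposite side of color wheel = hue + 180°
H' = (345 + 180) mod 360 = 165°
S and L unchanged.
= HSL(165°, 77%, 47%)


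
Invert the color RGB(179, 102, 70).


Invert: (255-R, 255-G, 255-B)
R: 255-179 = 76
G: 255-102 = 153
B: 255-70 = 185
= RGB(76, 153, 185)


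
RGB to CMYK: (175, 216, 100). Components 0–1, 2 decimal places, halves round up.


R'=175/255≈0.6863, G'=216/255≈0.8471, B'=100/255≈0.3922
K = 1 - max(R',G',B') = 1 - 216/255 = 39/255 = 0.15294… → 0.15
(1-R'-K)/(1-K) simplifies to (max-R)/max with max = 216:
C = (216-175)/216 = 41/216 = 0.18981… → 0.19
M = (216-216)/216 = 0/216 = 0 → 0.00
Y = (216-100)/216 = 116/216 = 0.53703… → 0.54
= CMYK(0.19, 0.00, 0.54, 0.15)


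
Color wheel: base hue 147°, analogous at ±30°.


Base hue: 147°
Left analog: (147 - 30) mod 360 = 117°
Right analog: (147 + 30) mod 360 = 177°
Analogous hues = 117° and 177°


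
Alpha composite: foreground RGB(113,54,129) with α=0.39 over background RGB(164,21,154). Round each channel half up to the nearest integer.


C = α×F + (1-α)×B, with 1-α = 0.61
R: 0.39×113 + 0.61×164 = 44.07 + 100.04 = 144.11 → 144
G: 0.39×54 + 0.61×21 = 21.06 + 12.81 = 33.87 → 34
B: 0.39×129 + 0.61×154 = 50.31 + 93.94 = 144.25 → 144
= RGB(144, 34, 144)


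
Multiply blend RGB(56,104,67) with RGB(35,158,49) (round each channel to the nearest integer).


Multiply: C = A×B/255, rounded to nearest integer
R: 56×35/255 = 1960/255 ≈ 7.686 → 8
G: 104×158/255 = 16432/255 ≈ 64.439 → 64
B: 67×49/255 = 3283/255 ≈ 12.875 → 13
= RGB(8, 64, 13)


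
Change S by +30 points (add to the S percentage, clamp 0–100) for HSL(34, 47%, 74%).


Original S = 47%
Adjustment = +30 percentage points
New S = 47 + (30) = 77
Clamp to [0, 100] → 77
= HSL(34°, 77%, 74%)


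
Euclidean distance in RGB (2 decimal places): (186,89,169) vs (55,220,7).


d = √[(R₁-R₂)² + (G₁-G₂)² + (B₁-B₂)²]
d = √[(186-55)² + (89-220)² + (169-7)²]
d = √[17161 + 17161 + 26244]
d = √60566
d ≈ 246.10
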